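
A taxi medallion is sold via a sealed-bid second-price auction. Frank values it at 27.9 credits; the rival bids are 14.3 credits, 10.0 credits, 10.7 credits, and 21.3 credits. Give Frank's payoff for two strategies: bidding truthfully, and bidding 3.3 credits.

The highest competing bid is 21.3 credits.
Bidding truthfully at 27.9 credits: Frank has the top bid, wins, and pays the second-highest bid 21.3 credits. Payoff = 27.9 credits − 21.3 credits = 6.6 credits.
Bidding 3.3 credits: the top bid is 21.3 credits (a rival), so Frank loses. Payoff = 0.0 credits.
Deviating from a truthful bid can only lose payoff in a second-price auction — never gain.

(a) 6.6 credits  (b) 0.0 credits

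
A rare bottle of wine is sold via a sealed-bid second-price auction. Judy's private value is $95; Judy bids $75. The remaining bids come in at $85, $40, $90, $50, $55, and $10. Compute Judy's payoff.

Highest competing bid: $90.
Judy's bid $75 is not the highest, so Judy loses, pays nothing, and earns zero payoff.

$0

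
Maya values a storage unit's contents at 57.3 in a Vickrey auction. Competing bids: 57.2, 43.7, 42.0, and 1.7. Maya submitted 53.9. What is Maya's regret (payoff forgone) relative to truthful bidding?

0.1

The highest competing bid is 57.2.
Bidding truthfully at 57.3: Maya has the top bid, wins, and pays the second-highest bid 57.2. Payoff = 57.3 − 57.2 = 0.1.
Bidding 53.9: the top bid is 57.2 (a rival), so Maya loses. Payoff = 0.0.
Regret = truthful payoff − actual payoff = 0.1 − 0.0 = 0.1.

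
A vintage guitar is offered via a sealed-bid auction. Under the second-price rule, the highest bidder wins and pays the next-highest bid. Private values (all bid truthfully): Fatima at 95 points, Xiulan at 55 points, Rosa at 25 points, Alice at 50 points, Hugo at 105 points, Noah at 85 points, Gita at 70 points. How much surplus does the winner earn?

Surplus = 10 points.

Ranking the bids: Hugo 105 points; Fatima 95 points; Noah 85 points; Gita 70 points; Xiulan 55 points; Alice 50 points; Rosa 25 points.
Hugo wins with the top bid and pays the second-highest, 95 points.
Surplus = 105 points − 95 points = 10 points.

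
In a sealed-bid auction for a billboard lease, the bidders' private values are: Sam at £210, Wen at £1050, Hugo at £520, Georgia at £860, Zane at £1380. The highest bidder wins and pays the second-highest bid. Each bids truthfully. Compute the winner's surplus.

Sorted high to low: Zane £1380, then Wen £1050, then Georgia £860, then Hugo £520, then Sam £210.
Zane wins with the top bid and pays the second-highest, £1050.
Surplus = £1380 − £1050 = £330.

Surplus = £330.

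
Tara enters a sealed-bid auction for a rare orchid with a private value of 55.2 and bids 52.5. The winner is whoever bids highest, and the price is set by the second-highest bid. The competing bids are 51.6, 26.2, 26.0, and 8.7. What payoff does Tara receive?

Highest competing bid: 51.6.
Tara's bid 52.5 is the highest overall, so Tara wins and pays the second-highest bid, 51.6.
Payoff = value − price = 55.2 − 51.6 = 3.6.

Payoff = 3.6.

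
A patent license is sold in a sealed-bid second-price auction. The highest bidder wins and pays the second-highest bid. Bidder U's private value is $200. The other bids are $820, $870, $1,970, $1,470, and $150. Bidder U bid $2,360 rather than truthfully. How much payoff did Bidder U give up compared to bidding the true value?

The highest competing bid is $1,970.
Bidding truthfully at $200: the top bid is $1,970 (a rival), so Bidder U loses. Payoff = $0.
Bidding $2,360: Bidder U has the top bid, wins, and pays the second-highest bid $1,970. Payoff = $200 − $1,970 = -$1,770.
Regret = truthful payoff − actual payoff = $0 − -$1,770 = $1,770.
Deviating from a truthful bid can only lose payoff in a second-price auction — never gain.

$1,770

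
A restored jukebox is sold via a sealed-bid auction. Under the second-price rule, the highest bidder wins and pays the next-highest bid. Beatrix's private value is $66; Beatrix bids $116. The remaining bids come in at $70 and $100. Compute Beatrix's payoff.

-$34

Highest competing bid: $100.
Beatrix's bid $116 is the highest overall, so Beatrix wins and pays the second-highest bid, $100.
Payoff = value − price = $66 − $100 = -$34.
Overbidding won the item at a price above value — truthful bidding would have avoided this loss.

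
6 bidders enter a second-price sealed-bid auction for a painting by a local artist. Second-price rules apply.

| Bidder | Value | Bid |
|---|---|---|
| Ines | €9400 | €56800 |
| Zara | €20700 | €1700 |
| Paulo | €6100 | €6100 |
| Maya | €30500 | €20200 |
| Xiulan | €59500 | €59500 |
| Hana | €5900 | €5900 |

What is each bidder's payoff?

Sorted high to low: Xiulan €59500 > Ines €56800 > Maya €20200 > Paulo €6100 > Hana €5900 > Zara €1700.
Xiulan has the top bid and wins; the price is the second-highest bid, €56800.
Xiulan's payoff = €59500 − €56800 = €2700. All other bidders lose, so their payoff is 0.

Payoffs: Ines €0, Zara €0, Paulo €0, Maya €0, Xiulan €2700, Hana €0.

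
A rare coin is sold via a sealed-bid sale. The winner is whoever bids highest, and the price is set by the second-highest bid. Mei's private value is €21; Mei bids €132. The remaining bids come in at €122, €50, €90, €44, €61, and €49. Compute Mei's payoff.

Mei's payoff: -€101.

Highest competing bid: €122.
Mei's bid €132 is the highest overall, so Mei wins and pays the second-highest bid, €122.
Payoff = value − price = €21 − €122 = -€101.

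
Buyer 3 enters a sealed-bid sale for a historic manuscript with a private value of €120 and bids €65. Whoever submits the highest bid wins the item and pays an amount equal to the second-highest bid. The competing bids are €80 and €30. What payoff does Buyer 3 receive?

€0

Highest competing bid: €80.
Buyer 3's bid €65 is not the highest, so Buyer 3 loses, pays nothing, and earns zero payoff.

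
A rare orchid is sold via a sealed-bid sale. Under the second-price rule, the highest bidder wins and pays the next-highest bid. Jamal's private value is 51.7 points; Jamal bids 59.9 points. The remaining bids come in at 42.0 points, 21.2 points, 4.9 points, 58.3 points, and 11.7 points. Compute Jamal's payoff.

Highest competing bid: 58.3 points.
Jamal's bid 59.9 points is the highest overall, so Jamal wins and pays the second-highest bid, 58.3 points.
Payoff = value − price = 51.7 points − 58.3 points = -6.6 points.

Payoff = -6.6 points.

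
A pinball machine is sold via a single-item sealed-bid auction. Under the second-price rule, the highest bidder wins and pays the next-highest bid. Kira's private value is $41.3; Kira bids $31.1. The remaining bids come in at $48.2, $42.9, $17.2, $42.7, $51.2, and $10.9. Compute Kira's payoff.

Highest competing bid: $51.2.
Kira's bid $31.1 is not the highest, so Kira loses, pays nothing, and earns zero payoff.

$0.0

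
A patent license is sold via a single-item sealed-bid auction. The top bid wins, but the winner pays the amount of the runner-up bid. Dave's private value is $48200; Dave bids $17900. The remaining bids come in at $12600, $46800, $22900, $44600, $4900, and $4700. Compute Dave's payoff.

Highest competing bid: $46800.
Dave's bid $17900 is not the highest, so Dave loses, pays nothing, and earns zero payoff.

Payoff = $0.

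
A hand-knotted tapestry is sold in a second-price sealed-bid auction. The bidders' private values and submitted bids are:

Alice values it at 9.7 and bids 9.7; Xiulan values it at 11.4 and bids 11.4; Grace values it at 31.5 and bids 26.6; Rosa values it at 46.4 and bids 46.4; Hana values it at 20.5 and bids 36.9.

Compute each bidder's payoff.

Payoffs: Alice 0.0, Xiulan 0.0, Grace 0.0, Rosa 9.5, Hana 0.0.

Sorted high to low: Rosa 46.4, then Hana 36.9, then Grace 26.6, then Xiulan 11.4, then Alice 9.7.
Rosa has the top bid and wins; the price is the second-highest bid, 36.9.
Rosa's payoff = 46.4 − 36.9 = 9.5. All other bidders lose, so their payoff is 0.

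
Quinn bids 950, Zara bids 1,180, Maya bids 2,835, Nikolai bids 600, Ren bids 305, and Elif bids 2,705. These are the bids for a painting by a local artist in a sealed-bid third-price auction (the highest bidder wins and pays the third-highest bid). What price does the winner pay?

Sorted high to low: Maya 2,835, then Elif 2,705, then Zara 1,180, then Quinn 950, then Nikolai 600, then Ren 305.
Maya is the highest bidder, so Maya wins.
Under the third-price rule, the price is the third-highest bid: 1,180.

The winner pays 1,180.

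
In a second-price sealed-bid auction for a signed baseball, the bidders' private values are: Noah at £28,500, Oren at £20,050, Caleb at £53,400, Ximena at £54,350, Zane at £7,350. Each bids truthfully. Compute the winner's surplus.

Winner's surplus: £950.

Ranking the bids: Ximena £54,350, then Caleb £53,400, then Noah £28,500, then Oren £20,050, then Zane £7,350.
Ximena wins with the top bid and pays the second-highest, £53,400.
Surplus = £54,350 − £53,400 = £950.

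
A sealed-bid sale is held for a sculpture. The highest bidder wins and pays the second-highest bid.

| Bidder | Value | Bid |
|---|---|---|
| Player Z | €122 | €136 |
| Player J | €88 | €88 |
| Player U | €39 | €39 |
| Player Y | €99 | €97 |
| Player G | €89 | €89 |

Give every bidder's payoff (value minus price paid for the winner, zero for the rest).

Sorted high to low: Player Z €136 > Player Y €97 > Player G €89 > Player J €88 > Player U €39.
Player Z has the top bid and wins; the price is the second-highest bid, €97.
Player Z's payoff = €122 − €97 = €25. All other bidders lose, so their payoff is 0.

Player Z €25, Player J €0, Player U €0, Player Y €0, Player G €0.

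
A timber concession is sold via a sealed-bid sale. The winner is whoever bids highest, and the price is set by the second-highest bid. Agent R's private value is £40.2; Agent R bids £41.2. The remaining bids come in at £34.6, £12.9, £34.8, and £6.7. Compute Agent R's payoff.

Highest competing bid: £34.8.
Agent R's bid £41.2 is the highest overall, so Agent R wins and pays the second-highest bid, £34.8.
Payoff = value − price = £40.2 − £34.8 = £5.4.

Agent R's payoff: £5.4.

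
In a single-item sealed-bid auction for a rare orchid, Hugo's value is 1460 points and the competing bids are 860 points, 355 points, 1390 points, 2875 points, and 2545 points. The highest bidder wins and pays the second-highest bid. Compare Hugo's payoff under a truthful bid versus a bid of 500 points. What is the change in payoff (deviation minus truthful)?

The highest competing bid is 2875 points.
Bidding truthfully at 1460 points: the top bid is 2875 points (a rival), so Hugo loses. Payoff = 0 points.
Bidding 500 points: the top bid is 2875 points (a rival), so Hugo loses. Payoff = 0 points.
Change = 0 points − 0 points = 0 points.
The bid only affects whether you win, not the price — here both bids land on the same side of the top rival bid, so the deviation is payoff-neutral.

Payoff change: 0 points.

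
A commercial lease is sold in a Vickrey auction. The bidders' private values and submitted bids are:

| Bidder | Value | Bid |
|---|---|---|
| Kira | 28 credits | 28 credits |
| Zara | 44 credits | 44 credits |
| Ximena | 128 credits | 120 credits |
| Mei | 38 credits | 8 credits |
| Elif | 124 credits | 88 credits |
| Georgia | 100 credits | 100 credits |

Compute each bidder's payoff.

Sorted high to low: Ximena 120 credits, then Georgia 100 credits, then Elif 88 credits, then Zara 44 credits, then Kira 28 credits, then Mei 8 credits.
Ximena has the top bid and wins; the price is the second-highest bid, 100 credits.
Ximena's payoff = 128 credits − 100 credits = 28 credits. All other bidders lose, so their payoff is 0.

Kira 0 credits, Zara 0 credits, Ximena 28 credits, Mei 0 credits, Elif 0 credits, Georgia 0 credits.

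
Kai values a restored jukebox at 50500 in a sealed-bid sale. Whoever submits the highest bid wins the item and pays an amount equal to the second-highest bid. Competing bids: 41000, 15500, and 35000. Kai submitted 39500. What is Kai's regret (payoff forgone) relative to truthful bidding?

9500

The highest competing bid is 41000.
Bidding truthfully at 50500: Kai has the top bid, wins, and pays the second-highest bid 41000. Payoff = 50500 − 41000 = 9500.
Bidding 39500: the top bid is 41000 (a rival), so Kai loses. Payoff = 0.
Regret = truthful payoff − actual payoff = 9500 − 0 = 9500.
This is the dominant-strategy logic: truthful bidding weakly beats any alternative.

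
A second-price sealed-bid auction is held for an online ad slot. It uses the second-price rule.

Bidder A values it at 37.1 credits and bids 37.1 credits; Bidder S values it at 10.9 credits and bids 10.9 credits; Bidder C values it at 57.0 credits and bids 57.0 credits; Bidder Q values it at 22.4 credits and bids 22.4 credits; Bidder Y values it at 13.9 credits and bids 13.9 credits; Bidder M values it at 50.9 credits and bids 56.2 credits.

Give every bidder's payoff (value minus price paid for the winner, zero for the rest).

Ranking the bids: Bidder C 57.0 credits > Bidder M 56.2 credits > Bidder A 37.1 credits > Bidder Q 22.4 credits > Bidder Y 13.9 credits > Bidder S 10.9 credits.
Bidder C has the top bid and wins; the price is the second-highest bid, 56.2 credits.
Bidder C's payoff = 57.0 credits − 56.2 credits = 0.8 credits. All other bidders lose, so their payoff is 0.

Bidder A 0.0 credits, Bidder S 0.0 credits, Bidder C 0.8 credits, Bidder Q 0.0 credits, Bidder Y 0.0 credits, Bidder M 0.0 credits.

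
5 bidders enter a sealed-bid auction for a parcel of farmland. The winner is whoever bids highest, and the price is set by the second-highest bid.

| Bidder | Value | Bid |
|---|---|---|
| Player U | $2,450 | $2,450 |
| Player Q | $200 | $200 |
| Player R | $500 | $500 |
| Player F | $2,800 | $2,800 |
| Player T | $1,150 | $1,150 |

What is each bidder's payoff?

Bids in descending order: Player F $2,800; Player U $2,450; Player T $1,150; Player R $500; Player Q $200.
Player F has the top bid and wins; the price is the second-highest bid, $2,450.
Player F's payoff = $2,800 − $2,450 = $350. All other bidders lose, so their payoff is 0.

Payoffs: Player U $0, Player Q $0, Player R $0, Player F $350, Player T $0.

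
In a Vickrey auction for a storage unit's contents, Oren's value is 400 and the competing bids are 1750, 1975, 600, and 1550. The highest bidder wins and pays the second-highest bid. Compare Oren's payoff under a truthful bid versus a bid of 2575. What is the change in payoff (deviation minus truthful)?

Payoff change: -1575.

The highest competing bid is 1975.
Bidding truthfully at 400: the top bid is 1975 (a rival), so Oren loses. Payoff = 0.
Bidding 2575: Oren has the top bid, wins, and pays the second-highest bid 1975. Payoff = 400 − 1975 = -1575.
Change = -1575 − 0 = -1575.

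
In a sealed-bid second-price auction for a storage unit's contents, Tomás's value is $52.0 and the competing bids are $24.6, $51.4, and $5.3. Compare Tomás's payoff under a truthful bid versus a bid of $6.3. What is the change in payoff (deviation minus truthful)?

Change in payoff: -$0.6.

The highest competing bid is $51.4.
Bidding truthfully at $52.0: Tomás has the top bid, wins, and pays the second-highest bid $51.4. Payoff = $52.0 − $51.4 = $0.6.
Bidding $6.3: the top bid is $51.4 (a rival), so Tomás loses. Payoff = $0.0.
Change = $0.0 − $0.6 = -$0.6.
Deviating from a truthful bid can only lose payoff in a second-price auction — never gain.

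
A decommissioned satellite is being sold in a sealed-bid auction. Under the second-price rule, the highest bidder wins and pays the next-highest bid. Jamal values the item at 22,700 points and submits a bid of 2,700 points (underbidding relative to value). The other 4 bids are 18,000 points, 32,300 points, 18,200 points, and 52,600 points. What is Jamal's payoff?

Payoff = 0 points.

Highest competing bid: 52,600 points.
Jamal's bid 2,700 points is not the highest, so Jamal loses, pays nothing, and earns zero payoff.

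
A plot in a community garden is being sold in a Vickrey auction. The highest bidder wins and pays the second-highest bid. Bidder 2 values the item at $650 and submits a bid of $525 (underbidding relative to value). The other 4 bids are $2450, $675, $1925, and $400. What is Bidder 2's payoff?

The bidder's payoff: $0.

Highest competing bid: $2450.
Bidder 2's bid $525 is not the highest, so Bidder 2 loses, pays nothing, and earns zero payoff.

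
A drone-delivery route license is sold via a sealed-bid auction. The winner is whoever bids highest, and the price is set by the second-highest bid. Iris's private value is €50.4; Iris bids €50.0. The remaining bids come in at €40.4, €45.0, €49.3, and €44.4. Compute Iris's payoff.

Highest competing bid: €49.3.
Iris's bid €50.0 is the highest overall, so Iris wins and pays the second-highest bid, €49.3.
Payoff = value − price = €50.4 − €49.3 = €1.1.

Iris's payoff: €1.1.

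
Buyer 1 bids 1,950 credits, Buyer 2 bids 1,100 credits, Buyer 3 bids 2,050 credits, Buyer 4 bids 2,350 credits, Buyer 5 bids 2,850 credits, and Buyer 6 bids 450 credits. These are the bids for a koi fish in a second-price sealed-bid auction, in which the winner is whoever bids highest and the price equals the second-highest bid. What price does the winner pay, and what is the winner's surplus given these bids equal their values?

The winner pays 2,350 credits for a surplus of 500 credits.

Ranking the bids: Buyer 5 2,850 credits; Buyer 4 2,350 credits; Buyer 3 2,050 credits; Buyer 1 1,950 credits; Buyer 2 1,100 credits; Buyer 6 450 credits.
Buyer 5 is the highest bidder, so Buyer 5 wins.
Under the second-price rule, the price is the second-highest bid: 2,350 credits.
Surplus = 2,850 credits − 2,350 credits = 500 credits.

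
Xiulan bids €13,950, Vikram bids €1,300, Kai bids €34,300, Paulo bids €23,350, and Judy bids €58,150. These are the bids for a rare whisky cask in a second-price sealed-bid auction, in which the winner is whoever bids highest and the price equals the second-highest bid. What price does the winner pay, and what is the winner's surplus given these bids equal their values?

The winner pays €34,300 for a surplus of €23,850.

Sorted high to low: Judy €58,150, then Kai €34,300, then Paulo €23,350, then Xiulan €13,950, then Vikram €1,300.
Judy is the highest bidder, so Judy wins.
Under the second-price rule, the price is the second-highest bid: €34,300.
Surplus = €58,150 − €34,300 = €23,850.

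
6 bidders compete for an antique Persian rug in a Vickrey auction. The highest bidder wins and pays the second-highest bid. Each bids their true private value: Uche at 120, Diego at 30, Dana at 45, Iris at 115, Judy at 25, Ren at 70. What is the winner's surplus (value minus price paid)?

Bids in descending order: Uche 120 > Iris 115 > Ren 70 > Dana 45 > Diego 30 > Judy 25.
Uche wins with the top bid and pays the second-highest, 115.
Surplus = 120 − 115 = 5.

Surplus = 5.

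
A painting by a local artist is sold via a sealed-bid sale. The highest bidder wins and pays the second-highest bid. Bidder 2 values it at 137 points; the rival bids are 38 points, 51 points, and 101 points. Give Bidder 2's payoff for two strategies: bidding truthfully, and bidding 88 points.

The highest competing bid is 101 points.
Bidding truthfully at 137 points: Bidder 2 has the top bid, wins, and pays the second-highest bid 101 points. Payoff = 137 points − 101 points = 36 points.
Bidding 88 points: the top bid is 101 points (a rival), so Bidder 2 loses. Payoff = 0 points.

(a) 36 points  (b) 0 points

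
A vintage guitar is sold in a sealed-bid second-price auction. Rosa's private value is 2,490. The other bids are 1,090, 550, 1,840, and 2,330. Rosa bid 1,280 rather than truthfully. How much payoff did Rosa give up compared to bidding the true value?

Regret: 160.

The highest competing bid is 2,330.
Bidding truthfully at 2,490: Rosa has the top bid, wins, and pays the second-highest bid 2,330. Payoff = 2,490 − 2,330 = 160.
Bidding 1,280: the top bid is 2,330 (a rival), so Rosa loses. Payoff = 0.
Regret = truthful payoff − actual payoff = 160 − 0 = 160.
This is the dominant-strategy logic: truthful bidding weakly beats any alternative.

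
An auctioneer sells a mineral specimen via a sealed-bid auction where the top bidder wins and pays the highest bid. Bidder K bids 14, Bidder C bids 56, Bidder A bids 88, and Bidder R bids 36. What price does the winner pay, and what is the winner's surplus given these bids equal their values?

Ranking the bids: Bidder A 88 > Bidder C 56 > Bidder R 36 > Bidder K 14.
Bidder A is the highest bidder, so Bidder A wins.
Under the first-price rule, the price is the highest bid: 88.
Surplus = 88 − 88 = 0.

Price 88; surplus 0.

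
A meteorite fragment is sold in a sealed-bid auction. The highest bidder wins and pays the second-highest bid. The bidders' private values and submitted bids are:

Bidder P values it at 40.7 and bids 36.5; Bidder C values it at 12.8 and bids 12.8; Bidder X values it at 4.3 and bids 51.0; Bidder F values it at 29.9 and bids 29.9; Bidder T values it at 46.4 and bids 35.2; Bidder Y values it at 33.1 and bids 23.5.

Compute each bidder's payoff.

Ordered from highest: Bidder X 51.0; Bidder P 36.5; Bidder T 35.2; Bidder F 29.9; Bidder Y 23.5; Bidder C 12.8.
Bidder X has the top bid and wins; the price is the second-highest bid, 36.5.
Bidder X's payoff = 4.3 − 36.5 = -32.2. All other bidders lose, so their payoff is 0.

Bidder P 0.0, Bidder C 0.0, Bidder X -32.2, Bidder F 0.0, Bidder T 0.0, Bidder Y 0.0.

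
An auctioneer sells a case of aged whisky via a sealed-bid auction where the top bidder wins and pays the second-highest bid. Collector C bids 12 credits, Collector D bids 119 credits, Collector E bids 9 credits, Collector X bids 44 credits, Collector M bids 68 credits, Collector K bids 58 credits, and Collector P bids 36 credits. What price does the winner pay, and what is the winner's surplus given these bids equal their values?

Sorted high to low: Collector D 119 credits, then Collector M 68 credits, then Collector K 58 credits, then Collector X 44 credits, then Collector P 36 credits, then Collector C 12 credits, then Collector E 9 credits.
Collector D is the highest bidder, so Collector D wins.
Under the second-price rule, the price is the second-highest bid: 68 credits.
Surplus = 119 credits − 68 credits = 51 credits.

The winner pays 68 credits for a surplus of 51 credits.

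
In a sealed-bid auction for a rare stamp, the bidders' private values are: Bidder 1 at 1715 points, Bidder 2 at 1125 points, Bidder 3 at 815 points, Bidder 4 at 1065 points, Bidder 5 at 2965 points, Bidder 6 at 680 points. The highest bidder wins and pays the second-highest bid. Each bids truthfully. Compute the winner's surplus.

Ranking the bids: Bidder 5 2965 points, then Bidder 1 1715 points, then Bidder 2 1125 points, then Bidder 4 1065 points, then Bidder 3 815 points, then Bidder 6 680 points.
Bidder 5 wins with the top bid and pays the second-highest, 1715 points.
Surplus = 2965 points − 1715 points = 1250 points.

Winner's surplus: 1250 points.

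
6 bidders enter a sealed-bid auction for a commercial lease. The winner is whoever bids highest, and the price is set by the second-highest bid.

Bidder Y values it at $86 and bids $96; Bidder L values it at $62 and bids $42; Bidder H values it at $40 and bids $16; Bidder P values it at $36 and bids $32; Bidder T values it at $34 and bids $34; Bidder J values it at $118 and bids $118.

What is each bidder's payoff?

Ranking the bids: Bidder J $118, then Bidder Y $96, then Bidder L $42, then Bidder T $34, then Bidder P $32, then Bidder H $16.
Bidder J has the top bid and wins; the price is the second-highest bid, $96.
Bidder J's payoff = $118 − $96 = $22. All other bidders lose, so their payoff is 0.

Bidder Y $0, Bidder L $0, Bidder H $0, Bidder P $0, Bidder T $0, Bidder J $22.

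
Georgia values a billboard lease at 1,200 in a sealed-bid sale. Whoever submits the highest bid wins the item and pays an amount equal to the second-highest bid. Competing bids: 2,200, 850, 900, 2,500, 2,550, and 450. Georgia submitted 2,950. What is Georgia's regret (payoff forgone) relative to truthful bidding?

The highest competing bid is 2,550.
Bidding truthfully at 1,200: the top bid is 2,550 (a rival), so Georgia loses. Payoff = 0.
Bidding 2,950: Georgia has the top bid, wins, and pays the second-highest bid 2,550. Payoff = 1,200 − 2,550 = -1,350.
Regret = truthful payoff − actual payoff = 0 − -1,350 = 1,350.
This is the dominant-strategy logic: truthful bidding weakly beats any alternative.

Payoff forgone: 1,350.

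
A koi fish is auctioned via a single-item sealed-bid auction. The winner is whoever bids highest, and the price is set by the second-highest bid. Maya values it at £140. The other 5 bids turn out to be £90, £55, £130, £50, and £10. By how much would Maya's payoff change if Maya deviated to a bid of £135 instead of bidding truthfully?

The highest competing bid is £130.
Bidding truthfully at £140: Maya has the top bid, wins, and pays the second-highest bid £130. Payoff = £140 − £130 = £10.
Bidding £135: Maya has the top bid, wins, and pays the second-highest bid £130. Payoff = £140 − £130 = £10.
Change = £10 − £10 = £0.
The bid only affects whether you win, not the price — here both bids land on the same side of the top rival bid, so the deviation is payoff-neutral.

Change in payoff: £0.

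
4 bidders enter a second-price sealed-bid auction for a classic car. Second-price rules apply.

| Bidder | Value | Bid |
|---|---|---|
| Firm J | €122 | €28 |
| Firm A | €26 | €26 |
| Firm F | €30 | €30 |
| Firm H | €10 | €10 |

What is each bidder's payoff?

Ordered from highest: Firm F €30, then Firm J €28, then Firm A €26, then Firm H €10.
Firm F has the top bid and wins; the price is the second-highest bid, €28.
Firm F's payoff = €30 − €28 = €2. All other bidders lose, so their payoff is 0.

Firm J €0, Firm A €0, Firm F €2, Firm H €0.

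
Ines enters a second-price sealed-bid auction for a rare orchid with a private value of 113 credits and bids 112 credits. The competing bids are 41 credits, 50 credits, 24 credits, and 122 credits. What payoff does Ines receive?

Payoff = 0 credits.

Highest competing bid: 122 credits.
Ines's bid 112 credits is not the highest, so Ines loses, pays nothing, and earns zero payoff.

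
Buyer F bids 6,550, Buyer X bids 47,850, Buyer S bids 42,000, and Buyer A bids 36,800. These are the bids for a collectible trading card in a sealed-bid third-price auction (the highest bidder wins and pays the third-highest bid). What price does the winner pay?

36,800

Sorted high to low: Buyer X 47,850; Buyer S 42,000; Buyer A 36,800; Buyer F 6,550.
Buyer X is the highest bidder, so Buyer X wins.
Under the third-price rule, the price is the third-highest bid: 36,800.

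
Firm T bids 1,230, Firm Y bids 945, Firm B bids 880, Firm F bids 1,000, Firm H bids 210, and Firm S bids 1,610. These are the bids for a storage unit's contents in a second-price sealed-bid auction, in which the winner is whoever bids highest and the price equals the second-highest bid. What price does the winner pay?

1,230

Bids in descending order: Firm S 1,610 > Firm T 1,230 > Firm F 1,000 > Firm Y 945 > Firm B 880 > Firm H 210.
Firm S is the highest bidder, so Firm S wins.
Under the second-price rule, the price is the second-highest bid: 1,230.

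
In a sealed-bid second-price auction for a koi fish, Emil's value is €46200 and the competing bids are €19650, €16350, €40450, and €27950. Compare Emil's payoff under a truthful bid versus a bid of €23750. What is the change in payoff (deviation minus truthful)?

The highest competing bid is €40450.
Bidding truthfully at €46200: Emil has the top bid, wins, and pays the second-highest bid €40450. Payoff = €46200 − €40450 = €5750.
Bidding €23750: the top bid is €40450 (a rival), so Emil loses. Payoff = €0.
Change = €0 − €5750 = -€5750.
This is the dominant-strategy logic: truthful bidding weakly beats any alternative.

-€5750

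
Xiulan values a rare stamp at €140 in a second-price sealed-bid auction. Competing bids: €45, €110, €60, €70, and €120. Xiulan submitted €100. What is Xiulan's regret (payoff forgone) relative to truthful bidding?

The highest competing bid is €120.
Bidding truthfully at €140: Xiulan has the top bid, wins, and pays the second-highest bid €120. Payoff = €140 − €120 = €20.
Bidding €100: the top bid is €120 (a rival), so Xiulan loses. Payoff = €0.
Regret = truthful payoff − actual payoff = €20 − €0 = €20.
Deviating from a truthful bid can only lose payoff in a second-price auction — never gain.

Regret: €20.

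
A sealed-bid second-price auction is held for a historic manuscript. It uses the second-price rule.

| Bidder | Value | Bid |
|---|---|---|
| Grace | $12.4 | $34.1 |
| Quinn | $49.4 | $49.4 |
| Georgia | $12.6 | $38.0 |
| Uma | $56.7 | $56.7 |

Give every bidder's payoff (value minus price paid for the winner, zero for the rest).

Sorted high to low: Uma $56.7; Quinn $49.4; Georgia $38.0; Grace $34.1.
Uma has the top bid and wins; the price is the second-highest bid, $49.4.
Uma's payoff = $56.7 − $49.4 = $7.3. All other bidders lose, so their payoff is 0.

Payoffs: Grace $0.0, Quinn $0.0, Georgia $0.0, Uma $7.3.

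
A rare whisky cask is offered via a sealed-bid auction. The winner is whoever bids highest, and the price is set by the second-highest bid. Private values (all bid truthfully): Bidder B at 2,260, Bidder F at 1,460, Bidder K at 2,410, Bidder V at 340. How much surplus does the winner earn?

Surplus = 150.

Sorted high to low: Bidder K 2,410 > Bidder B 2,260 > Bidder F 1,460 > Bidder V 340.
Bidder K wins with the top bid and pays the second-highest, 2,260.
Surplus = 2,410 − 2,260 = 150.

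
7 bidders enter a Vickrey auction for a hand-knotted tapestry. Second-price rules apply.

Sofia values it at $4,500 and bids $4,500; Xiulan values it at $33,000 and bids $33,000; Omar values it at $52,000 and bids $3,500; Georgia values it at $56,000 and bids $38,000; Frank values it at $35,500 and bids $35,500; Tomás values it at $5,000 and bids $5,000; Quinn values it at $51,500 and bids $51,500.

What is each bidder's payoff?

Payoffs: Sofia $0, Xiulan $0, Omar $0, Georgia $0, Frank $0, Tomás $0, Quinn $13,500.

Sorted high to low: Quinn $51,500, then Georgia $38,000, then Frank $35,500, then Xiulan $33,000, then Tomás $5,000, then Sofia $4,500, then Omar $3,500.
Quinn has the top bid and wins; the price is the second-highest bid, $38,000.
Quinn's payoff = $51,500 − $38,000 = $13,500. All other bidders lose, so their payoff is 0.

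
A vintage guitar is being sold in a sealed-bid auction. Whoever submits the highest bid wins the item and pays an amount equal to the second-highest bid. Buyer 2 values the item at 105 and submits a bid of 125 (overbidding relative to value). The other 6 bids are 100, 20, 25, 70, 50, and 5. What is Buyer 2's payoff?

The bidder's payoff: 5.

Highest competing bid: 100.
Buyer 2's bid 125 is the highest overall, so Buyer 2 wins and pays the second-highest bid, 100.
Payoff = value − price = 105 − 100 = 5.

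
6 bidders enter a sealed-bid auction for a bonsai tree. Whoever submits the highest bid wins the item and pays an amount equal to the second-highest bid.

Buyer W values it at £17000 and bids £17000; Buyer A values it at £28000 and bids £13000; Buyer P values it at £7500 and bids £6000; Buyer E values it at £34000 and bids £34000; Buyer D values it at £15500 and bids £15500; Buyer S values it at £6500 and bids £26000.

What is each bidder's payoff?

Payoffs: Buyer W £0, Buyer A £0, Buyer P £0, Buyer E £8000, Buyer D £0, Buyer S £0.

Sorted high to low: Buyer E £34000 > Buyer S £26000 > Buyer W £17000 > Buyer D £15500 > Buyer A £13000 > Buyer P £6000.
Buyer E has the top bid and wins; the price is the second-highest bid, £26000.
Buyer E's payoff = £34000 − £26000 = £8000. All other bidders lose, so their payoff is 0.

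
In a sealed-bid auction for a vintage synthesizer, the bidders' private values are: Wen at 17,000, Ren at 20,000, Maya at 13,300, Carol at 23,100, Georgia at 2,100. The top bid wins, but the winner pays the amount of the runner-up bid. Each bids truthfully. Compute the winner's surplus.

Ranking the bids: Carol 23,100, then Ren 20,000, then Wen 17,000, then Maya 13,300, then Georgia 2,100.
Carol wins with the top bid and pays the second-highest, 20,000.
Surplus = 23,100 − 20,000 = 3,100.

3,100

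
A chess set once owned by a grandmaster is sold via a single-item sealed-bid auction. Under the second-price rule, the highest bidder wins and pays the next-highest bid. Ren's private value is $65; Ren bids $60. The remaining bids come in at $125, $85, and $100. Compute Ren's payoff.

Payoff = $0.

Highest competing bid: $125.
Ren's bid $60 is not the highest, so Ren loses, pays nothing, and earns zero payoff.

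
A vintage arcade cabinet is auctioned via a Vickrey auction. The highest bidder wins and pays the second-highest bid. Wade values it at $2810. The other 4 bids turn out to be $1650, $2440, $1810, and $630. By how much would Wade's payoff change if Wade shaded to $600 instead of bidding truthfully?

The highest competing bid is $2440.
Bidding truthfully at $2810: Wade has the top bid, wins, and pays the second-highest bid $2440. Payoff = $2810 − $2440 = $370.
Bidding $600: the top bid is $2440 (a rival), so Wade loses. Payoff = $0.
Change = $0 − $370 = -$370.

-$370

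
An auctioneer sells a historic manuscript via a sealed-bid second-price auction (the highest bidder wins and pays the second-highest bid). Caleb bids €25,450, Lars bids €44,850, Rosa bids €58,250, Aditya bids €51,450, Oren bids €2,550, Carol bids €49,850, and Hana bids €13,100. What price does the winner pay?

The winner pays €51,450.

Ranking the bids: Rosa €58,250; Aditya €51,450; Carol €49,850; Lars €44,850; Caleb €25,450; Hana €13,100; Oren €2,550.
Rosa is the highest bidder, so Rosa wins.
Under the second-price rule, the price is the second-highest bid: €51,450.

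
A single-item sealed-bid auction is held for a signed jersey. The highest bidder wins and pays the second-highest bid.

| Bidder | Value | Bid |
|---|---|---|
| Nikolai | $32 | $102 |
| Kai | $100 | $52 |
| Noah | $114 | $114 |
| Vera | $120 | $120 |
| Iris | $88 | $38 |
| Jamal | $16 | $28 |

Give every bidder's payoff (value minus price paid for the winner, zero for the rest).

Nikolai $0, Kai $0, Noah $0, Vera $6, Iris $0, Jamal $0.

Ranking the bids: Vera $120, then Noah $114, then Nikolai $102, then Kai $52, then Iris $38, then Jamal $28.
Vera has the top bid and wins; the price is the second-highest bid, $114.
Vera's payoff = $120 − $114 = $6. All other bidders lose, so their payoff is 0.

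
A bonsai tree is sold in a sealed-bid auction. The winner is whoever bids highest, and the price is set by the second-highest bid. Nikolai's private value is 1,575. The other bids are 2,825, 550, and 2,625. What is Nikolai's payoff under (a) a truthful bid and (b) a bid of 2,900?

Truthful: 0; alternative: -1,250.

The highest competing bid is 2,825.
Bidding truthfully at 1,575: the top bid is 2,825 (a rival), so Nikolai loses. Payoff = 0.
Bidding 2,900: Nikolai has the top bid, wins, and pays the second-highest bid 2,825. Payoff = 1,575 − 2,825 = -1,250.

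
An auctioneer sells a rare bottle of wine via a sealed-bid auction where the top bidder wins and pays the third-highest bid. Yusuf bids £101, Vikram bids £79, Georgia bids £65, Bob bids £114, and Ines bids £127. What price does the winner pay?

The winner pays £101.

Ordered from highest: Ines £127 > Bob £114 > Yusuf £101 > Vikram £79 > Georgia £65.
Ines is the highest bidder, so Ines wins.
Under the third-price rule, the price is the third-highest bid: £101.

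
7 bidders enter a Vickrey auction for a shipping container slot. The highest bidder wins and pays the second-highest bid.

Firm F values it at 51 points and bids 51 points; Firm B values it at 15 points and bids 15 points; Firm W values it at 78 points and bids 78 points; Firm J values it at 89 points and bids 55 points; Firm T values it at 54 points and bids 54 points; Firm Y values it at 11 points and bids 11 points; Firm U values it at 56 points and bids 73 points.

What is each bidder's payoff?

Firm F 0 points, Firm B 0 points, Firm W 5 points, Firm J 0 points, Firm T 0 points, Firm Y 0 points, Firm U 0 points.

Bids in descending order: Firm W 78 points > Firm U 73 points > Firm J 55 points > Firm T 54 points > Firm F 51 points > Firm B 15 points > Firm Y 11 points.
Firm W has the top bid and wins; the price is the second-highest bid, 73 points.
Firm W's payoff = 78 points − 73 points = 5 points. All other bidders lose, so their payoff is 0.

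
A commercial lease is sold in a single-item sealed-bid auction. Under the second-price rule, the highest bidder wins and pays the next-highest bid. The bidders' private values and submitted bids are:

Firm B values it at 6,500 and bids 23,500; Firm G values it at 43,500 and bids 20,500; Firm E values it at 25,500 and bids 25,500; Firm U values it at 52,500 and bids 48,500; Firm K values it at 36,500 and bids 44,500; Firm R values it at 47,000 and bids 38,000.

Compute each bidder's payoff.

Bids in descending order: Firm U 48,500, then Firm K 44,500, then Firm R 38,000, then Firm E 25,500, then Firm B 23,500, then Firm G 20,500.
Firm U has the top bid and wins; the price is the second-highest bid, 44,500.
Firm U's payoff = 52,500 − 44,500 = 8,000. All other bidders lose, so their payoff is 0.

Firm B 0, Firm G 0, Firm E 0, Firm U 8,000, Firm K 0, Firm R 0.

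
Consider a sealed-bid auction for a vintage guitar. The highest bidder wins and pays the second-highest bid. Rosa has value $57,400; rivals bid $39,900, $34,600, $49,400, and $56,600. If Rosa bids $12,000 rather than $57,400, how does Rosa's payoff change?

The highest competing bid is $56,600.
Bidding truthfully at $57,400: Rosa has the top bid, wins, and pays the second-highest bid $56,600. Payoff = $57,400 − $56,600 = $800.
Bidding $12,000: the top bid is $56,600 (a rival), so Rosa loses. Payoff = $0.
Change = $0 − $800 = -$800.
This is the dominant-strategy logic: truthful bidding weakly beats any alternative.

Change in payoff: -$800.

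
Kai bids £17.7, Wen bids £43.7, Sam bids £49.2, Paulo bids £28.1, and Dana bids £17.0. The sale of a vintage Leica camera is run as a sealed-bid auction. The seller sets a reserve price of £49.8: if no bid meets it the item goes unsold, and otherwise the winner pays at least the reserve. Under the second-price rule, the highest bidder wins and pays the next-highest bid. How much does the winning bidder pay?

unsold

Sorted high to low: Sam £49.2; Wen £43.7; Paulo £28.1; Kai £17.7; Dana £17.0.
The top bid £49.2 is below the reserve £49.8, so the item goes unsold and nothing is paid.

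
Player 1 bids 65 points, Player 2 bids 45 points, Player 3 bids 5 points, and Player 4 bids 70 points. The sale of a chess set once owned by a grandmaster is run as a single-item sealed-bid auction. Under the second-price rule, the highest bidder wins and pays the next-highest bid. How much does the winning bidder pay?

The winner pays 65 points.

Ordered from highest: Player 4 70 points, then Player 1 65 points, then Player 2 45 points, then Player 3 5 points.
Player 4 has the highest bid, so Player 4 wins.
The second-highest bid is 65 points, so that is what Player 4 pays.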